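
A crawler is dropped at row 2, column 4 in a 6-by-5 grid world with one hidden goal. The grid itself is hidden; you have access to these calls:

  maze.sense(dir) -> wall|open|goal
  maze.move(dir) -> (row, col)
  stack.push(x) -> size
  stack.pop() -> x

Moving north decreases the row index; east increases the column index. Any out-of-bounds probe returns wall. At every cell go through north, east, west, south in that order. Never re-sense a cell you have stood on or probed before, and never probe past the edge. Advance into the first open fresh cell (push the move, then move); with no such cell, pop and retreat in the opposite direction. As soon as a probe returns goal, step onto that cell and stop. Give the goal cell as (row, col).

;; 1. maze.sense(dir: north) == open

;; 2. stack.push(x: north) == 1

;; 3. maze.move(dir: north) == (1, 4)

;; 4. maze.sense(dir: north) == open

;; 5. stack.push(x: north) == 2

;; 6. maze.move(dir: north) == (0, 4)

;; 7. maze.sense(dir: west) == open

;; 8. stack.push(x: west) == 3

;; 9. maze.move(dir: west) == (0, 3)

;; 10. maze.sense(dir: west) == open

;; 11. stack.push(x: west) == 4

;; 12. maze.move(dir: west) == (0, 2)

;; 13. maze.sense(dir: west) == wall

;; 14. maze.sense(dir: south) == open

;; 15. stack.push(x: south) == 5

;; 16. maze.move(dir: south) == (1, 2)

;; 17. maze.sense(dir: east) == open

;; 18. stack.push(x: east) == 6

;; 19. maze.move(dir: east) == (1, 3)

;; 20. maze.sense(dir: south) == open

;; 21. stack.push(x: south) == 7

;; 22. maze.move(dir: south) == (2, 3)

;; 23. maze.sense(dir: west) == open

;; 24. stack.push(x: west) == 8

;; 25. maze.move(dir: west) == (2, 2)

;; 26. maze.sense(dir: west) == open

;; 27. stack.push(x: west) == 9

;; 28. maze.move(dir: west) == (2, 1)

;; 29. maze.sense(dir: north) == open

;; 30. stack.push(x: north) == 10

;; 31. maze.move(dir: north) == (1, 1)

;; 32. maze.sense(dir: west) == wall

;; 33. stack.pop() == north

;; 34. maze.move(dir: south) == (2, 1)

;; 35. maze.sense(dir: west) == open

;; 36. stack.push(x: west) == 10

;; 37. maze.move(dir: west) == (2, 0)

;; 38. maze.sense(dir: south) == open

;; 39. stack.push(x: south) == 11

;; 40. maze.move(dir: south) == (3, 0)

;; 41. maze.sense(dir: east) == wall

;; 42. maze.sense(dir: south) == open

;; 43. stack.push(x: south) == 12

;; 44. maze.move(dir: south) == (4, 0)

;; 45. maze.sense(dir: east) == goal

;; 46. maze.move(dir: east) == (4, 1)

Answer: (4, 1)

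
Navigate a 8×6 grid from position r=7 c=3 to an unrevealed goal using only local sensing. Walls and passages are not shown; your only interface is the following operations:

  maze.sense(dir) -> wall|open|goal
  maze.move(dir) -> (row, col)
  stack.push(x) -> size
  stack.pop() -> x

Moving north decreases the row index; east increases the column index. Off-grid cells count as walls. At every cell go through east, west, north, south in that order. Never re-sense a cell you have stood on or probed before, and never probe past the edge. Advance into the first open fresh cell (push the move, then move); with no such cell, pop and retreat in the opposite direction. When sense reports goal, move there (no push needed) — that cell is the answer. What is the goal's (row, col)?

> maze.sense east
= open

> stack.push east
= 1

> maze.move east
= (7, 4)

> maze.sense east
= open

> stack.push east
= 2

> maze.move east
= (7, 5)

> maze.sense north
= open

> stack.push north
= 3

> maze.move north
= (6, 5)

> maze.sense west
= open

> stack.push west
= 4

> maze.move west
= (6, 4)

> maze.sense west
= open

> stack.push west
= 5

> maze.move west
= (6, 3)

> maze.sense west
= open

> stack.push west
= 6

> maze.move west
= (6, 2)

> maze.sense west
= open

> stack.push west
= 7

> maze.move west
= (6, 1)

> maze.sense west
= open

> stack.push west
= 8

> maze.move west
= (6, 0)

> maze.sense north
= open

> stack.push north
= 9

> maze.move north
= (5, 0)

> maze.sense east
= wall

> maze.sense north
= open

> stack.push north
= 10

> maze.move north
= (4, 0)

> maze.sense east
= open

> stack.push east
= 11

> maze.move east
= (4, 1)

> maze.sense east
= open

> stack.push east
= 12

> maze.move east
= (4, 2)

> maze.sense east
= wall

> maze.sense north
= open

> stack.push north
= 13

> maze.move north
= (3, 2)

> maze.sense east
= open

> stack.push east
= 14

> maze.move east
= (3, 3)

> maze.sense east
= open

> stack.push east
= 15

> maze.move east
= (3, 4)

> maze.sense east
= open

> stack.push east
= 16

> maze.move east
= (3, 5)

> maze.sense north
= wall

> maze.sense south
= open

> stack.push south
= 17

> maze.move south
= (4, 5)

> maze.sense west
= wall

> maze.sense south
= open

> stack.push south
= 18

> maze.move south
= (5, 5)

> maze.sense west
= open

> stack.push west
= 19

> maze.move west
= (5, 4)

> maze.sense west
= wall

> stack.pop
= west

> maze.move east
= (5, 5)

> stack.pop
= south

> maze.move north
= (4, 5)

> stack.pop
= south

> maze.move north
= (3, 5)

> stack.pop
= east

> maze.move west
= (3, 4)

> maze.sense north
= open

> stack.push north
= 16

> maze.move north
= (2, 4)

> maze.sense west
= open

> stack.push west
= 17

> maze.move west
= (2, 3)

> maze.sense west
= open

> stack.push west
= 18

> maze.move west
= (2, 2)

> maze.sense west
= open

> stack.push west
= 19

> maze.move west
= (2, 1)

> maze.sense west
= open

> stack.push west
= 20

> maze.move west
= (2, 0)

> maze.sense north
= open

> stack.push north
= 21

> maze.move north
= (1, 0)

> maze.sense east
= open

> stack.push east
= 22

> maze.move east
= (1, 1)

> maze.sense east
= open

> stack.push east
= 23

> maze.move east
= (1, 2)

> maze.sense east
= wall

> maze.sense north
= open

> stack.push north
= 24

> maze.move north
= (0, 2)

> maze.sense east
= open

> stack.push east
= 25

> maze.move east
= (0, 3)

> maze.sense east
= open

> stack.push east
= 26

> maze.move east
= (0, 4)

> maze.sense east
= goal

> maze.move east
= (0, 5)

Answer: (0, 5)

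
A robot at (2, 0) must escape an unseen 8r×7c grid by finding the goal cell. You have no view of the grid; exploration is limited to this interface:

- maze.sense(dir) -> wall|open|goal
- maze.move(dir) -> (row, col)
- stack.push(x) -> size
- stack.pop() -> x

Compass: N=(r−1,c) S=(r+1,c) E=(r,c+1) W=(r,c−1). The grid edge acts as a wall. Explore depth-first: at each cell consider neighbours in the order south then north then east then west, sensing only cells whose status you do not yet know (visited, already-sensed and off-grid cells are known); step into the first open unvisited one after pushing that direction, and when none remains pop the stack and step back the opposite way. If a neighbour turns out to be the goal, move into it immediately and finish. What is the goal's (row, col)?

! 1. maze.sense(dir='south') -> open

! 2. stack.push(x='south') -> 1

! 3. maze.move(dir='south') -> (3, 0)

! 4. maze.sense(dir='south') -> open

! 5. stack.push(x='south') -> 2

! 6. maze.move(dir='south') -> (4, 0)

! 7. maze.sense(dir='south') -> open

! 8. stack.push(x='south') -> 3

! 9. maze.move(dir='south') -> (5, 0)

! 10. maze.sense(dir='south') -> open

! 11. stack.push(x='south') -> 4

! 12. maze.move(dir='south') -> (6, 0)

! 13. maze.sense(dir='south') -> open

! 14. stack.push(x='south') -> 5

! 15. maze.move(dir='south') -> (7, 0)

! 16. maze.sense(dir='east') -> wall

! 17. stack.pop() -> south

! 18. maze.move(dir='north') -> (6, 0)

! 19. maze.sense(dir='east') -> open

! 20. stack.push(x='east') -> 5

! 21. maze.move(dir='east') -> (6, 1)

! 22. maze.sense(dir='north') -> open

! 23. stack.push(x='north') -> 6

! 24. maze.move(dir='north') -> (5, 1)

! 25. maze.sense(dir='north') -> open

! 26. stack.push(x='north') -> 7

! 27. maze.move(dir='north') -> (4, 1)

! 28. maze.sense(dir='north') -> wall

! 29. maze.sense(dir='east') -> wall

! 30. stack.pop() -> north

! 31. maze.move(dir='south') -> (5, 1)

! 32. maze.sense(dir='east') -> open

! 33. stack.push(x='east') -> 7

! 34. maze.move(dir='east') -> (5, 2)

! 35. maze.sense(dir='south') -> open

! 36. stack.push(x='south') -> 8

! 37. maze.move(dir='south') -> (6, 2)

! 38. maze.sense(dir='south') -> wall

! 39. maze.sense(dir='east') -> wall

! 40. stack.pop() -> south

! 41. maze.move(dir='north') -> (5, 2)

! 42. maze.sense(dir='east') -> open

! 43. stack.push(x='east') -> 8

! 44. maze.move(dir='east') -> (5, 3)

! 45. maze.sense(dir='north') -> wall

! 46. maze.sense(dir='east') -> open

! 47. stack.push(x='east') -> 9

! 48. maze.move(dir='east') -> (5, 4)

! 49. maze.sense(dir='south') -> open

! 50. stack.push(x='south') -> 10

! 51. maze.move(dir='south') -> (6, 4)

! 52. maze.sense(dir='south') -> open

! 53. stack.push(x='south') -> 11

! 54. maze.move(dir='south') -> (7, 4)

! 55. maze.sense(dir='east') -> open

! 56. stack.push(x='east') -> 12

! 57. maze.move(dir='east') -> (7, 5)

! 58. maze.sense(dir='north') -> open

! 59. stack.push(x='north') -> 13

! 60. maze.move(dir='north') -> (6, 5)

! 61. maze.sense(dir='north') -> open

! 62. stack.push(x='north') -> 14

! 63. maze.move(dir='north') -> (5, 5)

! 64. maze.sense(dir='north') -> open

! 65. stack.push(x='north') -> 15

! 66. maze.move(dir='north') -> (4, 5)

! 67. maze.sense(dir='north') -> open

! 68. stack.push(x='north') -> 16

! 69. maze.move(dir='north') -> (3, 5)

! 70. maze.sense(dir='north') -> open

! 71. stack.push(x='north') -> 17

! 72. maze.move(dir='north') -> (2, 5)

! 73. maze.sense(dir='north') -> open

! 74. stack.push(x='north') -> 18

! 75. maze.move(dir='north') -> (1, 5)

! 76. maze.sense(dir='north') -> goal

! 77. maze.move(dir='north') -> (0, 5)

Answer: (0, 5)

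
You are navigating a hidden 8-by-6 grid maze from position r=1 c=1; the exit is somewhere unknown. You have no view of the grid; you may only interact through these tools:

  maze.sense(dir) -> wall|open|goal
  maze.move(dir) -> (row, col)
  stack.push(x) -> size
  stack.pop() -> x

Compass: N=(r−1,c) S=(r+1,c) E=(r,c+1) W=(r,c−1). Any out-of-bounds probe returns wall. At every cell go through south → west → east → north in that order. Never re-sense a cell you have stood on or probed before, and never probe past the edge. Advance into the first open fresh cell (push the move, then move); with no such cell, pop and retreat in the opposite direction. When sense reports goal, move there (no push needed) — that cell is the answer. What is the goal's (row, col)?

-- 1. maze.sense(dir=south) : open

-- 2. stack.push(x=south) : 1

-- 3. maze.move(dir=south) : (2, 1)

-- 4. maze.sense(dir=south) : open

-- 5. stack.push(x=south) : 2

-- 6. maze.move(dir=south) : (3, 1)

-- 7. maze.sense(dir=south) : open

-- 8. stack.push(x=south) : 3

-- 9. maze.move(dir=south) : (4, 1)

-- 10. maze.sense(dir=south) : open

-- 11. stack.push(x=south) : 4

-- 12. maze.move(dir=south) : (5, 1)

-- 13. maze.sense(dir=south) : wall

-- 14. maze.sense(dir=west) : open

-- 15. stack.push(x=west) : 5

-- 16. maze.move(dir=west) : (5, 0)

-- 17. maze.sense(dir=south) : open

-- 18. stack.push(x=south) : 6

-- 19. maze.move(dir=south) : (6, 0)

-- 20. maze.sense(dir=south) : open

-- 21. stack.push(x=south) : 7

-- 22. maze.move(dir=south) : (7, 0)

-- 23. maze.sense(dir=east) : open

-- 24. stack.push(x=east) : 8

-- 25. maze.move(dir=east) : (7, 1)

-- 26. maze.sense(dir=east) : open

-- 27. stack.push(x=east) : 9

-- 28. maze.move(dir=east) : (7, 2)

-- 29. maze.sense(dir=east) : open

-- 30. stack.push(x=east) : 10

-- 31. maze.move(dir=east) : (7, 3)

-- 32. maze.sense(dir=east) : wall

-- 33. maze.sense(dir=north) : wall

-- 34. stack.pop() : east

-- 35. maze.move(dir=west) : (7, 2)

-- 36. maze.sense(dir=north) : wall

-- 37. stack.pop() : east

-- 38. maze.move(dir=west) : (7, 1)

-- 39. stack.pop() : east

-- 40. maze.move(dir=west) : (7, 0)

-- 41. stack.pop() : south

-- 42. maze.move(dir=north) : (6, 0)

-- 43. stack.pop() : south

-- 44. maze.move(dir=north) : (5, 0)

-- 45. maze.sense(dir=north) : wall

-- 46. stack.pop() : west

-- 47. maze.move(dir=east) : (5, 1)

-- 48. maze.sense(dir=east) : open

-- 49. stack.push(x=east) : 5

-- 50. maze.move(dir=east) : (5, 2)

-- 51. maze.sense(dir=east) : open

-- 52. stack.push(x=east) : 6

-- 53. maze.move(dir=east) : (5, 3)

-- 54. maze.sense(dir=east) : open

-- 55. stack.push(x=east) : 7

-- 56. maze.move(dir=east) : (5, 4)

-- 57. maze.sense(dir=south) : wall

-- 58. maze.sense(dir=east) : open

-- 59. stack.push(x=east) : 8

-- 60. maze.move(dir=east) : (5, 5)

-- 61. maze.sense(dir=south) : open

-- 62. stack.push(x=south) : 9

-- 63. maze.move(dir=south) : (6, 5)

-- 64. maze.sense(dir=south) : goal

-- 65. maze.move(dir=south) : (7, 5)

Answer: (7, 5)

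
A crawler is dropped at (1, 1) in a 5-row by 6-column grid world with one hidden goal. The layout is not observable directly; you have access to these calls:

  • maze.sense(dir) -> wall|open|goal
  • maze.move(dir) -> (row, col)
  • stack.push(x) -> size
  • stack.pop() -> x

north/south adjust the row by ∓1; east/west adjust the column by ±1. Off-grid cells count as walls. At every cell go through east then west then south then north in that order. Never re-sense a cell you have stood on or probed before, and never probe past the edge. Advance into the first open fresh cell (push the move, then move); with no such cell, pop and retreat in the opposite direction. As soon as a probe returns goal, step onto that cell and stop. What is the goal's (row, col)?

·→ sense(dir: east)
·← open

·→ push(x: east)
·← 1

·→ move(dir: east)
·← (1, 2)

·→ sense(dir: east)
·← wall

·→ sense(dir: south)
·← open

·→ push(x: south)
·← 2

·→ move(dir: south)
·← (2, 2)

·→ sense(dir: east)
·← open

·→ push(x: east)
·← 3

·→ move(dir: east)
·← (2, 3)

·→ sense(dir: east)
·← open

·→ push(x: east)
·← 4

·→ move(dir: east)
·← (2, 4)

·→ sense(dir: east)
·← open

·→ push(x: east)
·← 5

·→ move(dir: east)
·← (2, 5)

·→ sense(dir: south)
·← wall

·→ sense(dir: north)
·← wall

·→ pop()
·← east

·→ move(dir: west)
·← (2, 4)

·→ sense(dir: south)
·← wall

·→ sense(dir: north)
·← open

·→ push(x: north)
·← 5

·→ move(dir: north)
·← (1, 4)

·→ sense(dir: north)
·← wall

·→ pop()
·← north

·→ move(dir: south)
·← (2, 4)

·→ pop()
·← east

·→ move(dir: west)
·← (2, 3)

·→ sense(dir: south)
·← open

·→ push(x: south)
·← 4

·→ move(dir: south)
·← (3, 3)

·→ sense(dir: west)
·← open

·→ push(x: west)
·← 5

·→ move(dir: west)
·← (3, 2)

·→ sense(dir: west)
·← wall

·→ sense(dir: south)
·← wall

·→ pop()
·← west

·→ move(dir: east)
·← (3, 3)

·→ sense(dir: south)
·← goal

·→ move(dir: south)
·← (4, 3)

Answer: (4, 3)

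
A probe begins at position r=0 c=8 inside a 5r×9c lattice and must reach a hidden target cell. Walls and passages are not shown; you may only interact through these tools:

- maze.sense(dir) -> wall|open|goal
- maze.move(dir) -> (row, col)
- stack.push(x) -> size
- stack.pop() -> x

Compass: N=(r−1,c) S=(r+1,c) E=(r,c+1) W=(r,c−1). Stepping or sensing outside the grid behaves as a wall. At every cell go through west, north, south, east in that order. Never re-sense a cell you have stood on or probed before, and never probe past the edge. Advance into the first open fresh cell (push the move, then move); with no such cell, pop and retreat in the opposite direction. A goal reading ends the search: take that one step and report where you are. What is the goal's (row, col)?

# 1. maze.sense(dir→west) : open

# 2. stack.push(x→west) : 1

# 3. maze.move(dir→west) : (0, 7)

# 4. maze.sense(dir→west) : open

# 5. stack.push(x→west) : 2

# 6. maze.move(dir→west) : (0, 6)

# 7. maze.sense(dir→west) : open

# 8. stack.push(x→west) : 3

# 9. maze.move(dir→west) : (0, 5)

# 10. maze.sense(dir→west) : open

# 11. stack.push(x→west) : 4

# 12. maze.move(dir→west) : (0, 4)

# 13. maze.sense(dir→west) : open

# 14. stack.push(x→west) : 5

# 15. maze.move(dir→west) : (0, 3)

# 16. maze.sense(dir→west) : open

# 17. stack.push(x→west) : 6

# 18. maze.move(dir→west) : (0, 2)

# 19. maze.sense(dir→west) : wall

# 20. maze.sense(dir→south) : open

# 21. stack.push(x→south) : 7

# 22. maze.move(dir→south) : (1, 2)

# 23. maze.sense(dir→west) : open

# 24. stack.push(x→west) : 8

# 25. maze.move(dir→west) : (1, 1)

# 26. maze.sense(dir→west) : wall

# 27. maze.sense(dir→south) : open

# 28. stack.push(x→south) : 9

# 29. maze.move(dir→south) : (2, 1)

# 30. maze.sense(dir→west) : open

# 31. stack.push(x→west) : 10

# 32. maze.move(dir→west) : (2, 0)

# 33. maze.sense(dir→south) : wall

# 34. stack.pop() : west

# 35. maze.move(dir→east) : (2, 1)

# 36. maze.sense(dir→south) : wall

# 37. maze.sense(dir→east) : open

# 38. stack.push(x→east) : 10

# 39. maze.move(dir→east) : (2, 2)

# 40. maze.sense(dir→south) : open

# 41. stack.push(x→south) : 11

# 42. maze.move(dir→south) : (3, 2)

# 43. maze.sense(dir→south) : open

# 44. stack.push(x→south) : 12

# 45. maze.move(dir→south) : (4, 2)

# 46. maze.sense(dir→west) : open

# 47. stack.push(x→west) : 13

# 48. maze.move(dir→west) : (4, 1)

# 49. maze.sense(dir→west) : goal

# 50. maze.move(dir→west) : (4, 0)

Answer: (4, 0)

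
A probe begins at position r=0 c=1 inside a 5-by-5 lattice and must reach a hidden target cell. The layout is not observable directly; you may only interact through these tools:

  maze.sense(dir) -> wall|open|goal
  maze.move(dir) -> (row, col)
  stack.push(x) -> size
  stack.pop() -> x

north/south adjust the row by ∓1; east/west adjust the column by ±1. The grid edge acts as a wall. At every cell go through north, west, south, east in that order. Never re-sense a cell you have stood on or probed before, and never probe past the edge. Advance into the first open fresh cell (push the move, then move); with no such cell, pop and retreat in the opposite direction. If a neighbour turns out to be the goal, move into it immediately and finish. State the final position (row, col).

Do: maze.sense[dir→west]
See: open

Do: stack.push[x→west]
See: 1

Do: maze.move[dir→west]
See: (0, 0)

Do: maze.sense[dir→south]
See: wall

Do: stack.pop[]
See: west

Do: maze.move[dir→east]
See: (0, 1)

Do: maze.sense[dir→south]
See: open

Do: stack.push[x→south]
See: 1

Do: maze.move[dir→south]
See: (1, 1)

Do: maze.sense[dir→south]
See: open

Do: stack.push[x→south]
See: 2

Do: maze.move[dir→south]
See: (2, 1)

Do: maze.sense[dir→west]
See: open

Do: stack.push[x→west]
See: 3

Do: maze.move[dir→west]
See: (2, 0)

Do: maze.sense[dir→south]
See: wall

Do: stack.pop[]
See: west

Do: maze.move[dir→east]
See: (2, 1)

Do: maze.sense[dir→south]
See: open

Do: stack.push[x→south]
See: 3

Do: maze.move[dir→south]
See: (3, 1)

Do: maze.sense[dir→south]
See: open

Do: stack.push[x→south]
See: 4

Do: maze.move[dir→south]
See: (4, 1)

Do: maze.sense[dir→west]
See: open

Do: stack.push[x→west]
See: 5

Do: maze.move[dir→west]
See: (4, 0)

Do: stack.pop[]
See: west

Do: maze.move[dir→east]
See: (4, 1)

Do: maze.sense[dir→east]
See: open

Do: stack.push[x→east]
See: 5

Do: maze.move[dir→east]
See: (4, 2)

Do: maze.sense[dir→north]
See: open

Do: stack.push[x→north]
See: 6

Do: maze.move[dir→north]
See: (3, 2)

Do: maze.sense[dir→north]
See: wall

Do: maze.sense[dir→east]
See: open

Do: stack.push[x→east]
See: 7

Do: maze.move[dir→east]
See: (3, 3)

Do: maze.sense[dir→north]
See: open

Do: stack.push[x→north]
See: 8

Do: maze.move[dir→north]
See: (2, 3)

Do: maze.sense[dir→north]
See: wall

Do: maze.sense[dir→east]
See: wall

Do: stack.pop[]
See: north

Do: maze.move[dir→south]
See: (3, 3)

Do: maze.sense[dir→south]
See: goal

Do: maze.move[dir→south]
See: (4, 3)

Answer: (4, 3)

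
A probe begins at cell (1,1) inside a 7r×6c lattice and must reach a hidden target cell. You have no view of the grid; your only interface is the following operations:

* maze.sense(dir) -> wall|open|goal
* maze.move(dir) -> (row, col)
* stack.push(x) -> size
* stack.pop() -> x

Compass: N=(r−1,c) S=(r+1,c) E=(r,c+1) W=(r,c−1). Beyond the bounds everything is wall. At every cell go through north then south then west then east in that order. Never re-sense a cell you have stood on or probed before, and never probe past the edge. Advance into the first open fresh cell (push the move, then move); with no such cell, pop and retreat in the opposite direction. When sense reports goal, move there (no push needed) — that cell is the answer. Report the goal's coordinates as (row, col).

>>> maze.sense dir='north'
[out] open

>>> stack.push x='north'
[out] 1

>>> maze.move dir='north'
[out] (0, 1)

>>> maze.sense dir='west'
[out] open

>>> stack.push x='west'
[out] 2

>>> maze.move dir='west'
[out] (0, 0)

>>> maze.sense dir='south'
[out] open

>>> stack.push x='south'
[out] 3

>>> maze.move dir='south'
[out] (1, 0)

>>> maze.sense dir='south'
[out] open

>>> stack.push x='south'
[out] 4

>>> maze.move dir='south'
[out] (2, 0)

>>> maze.sense dir='south'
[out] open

>>> stack.push x='south'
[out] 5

>>> maze.move dir='south'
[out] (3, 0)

>>> maze.sense dir='south'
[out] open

>>> stack.push x='south'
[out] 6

>>> maze.move dir='south'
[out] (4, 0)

>>> maze.sense dir='south'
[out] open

>>> stack.push x='south'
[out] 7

>>> maze.move dir='south'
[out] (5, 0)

>>> maze.sense dir='south'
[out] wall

>>> maze.sense dir='east'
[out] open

>>> stack.push x='east'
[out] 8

>>> maze.move dir='east'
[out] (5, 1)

>>> maze.sense dir='north'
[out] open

>>> stack.push x='north'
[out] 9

>>> maze.move dir='north'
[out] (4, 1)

>>> maze.sense dir='north'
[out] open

>>> stack.push x='north'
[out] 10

>>> maze.move dir='north'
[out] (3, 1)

>>> maze.sense dir='north'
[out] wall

>>> maze.sense dir='east'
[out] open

>>> stack.push x='east'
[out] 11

>>> maze.move dir='east'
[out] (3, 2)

>>> maze.sense dir='north'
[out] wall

>>> maze.sense dir='south'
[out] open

>>> stack.push x='south'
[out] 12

>>> maze.move dir='south'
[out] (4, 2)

>>> maze.sense dir='south'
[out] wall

>>> maze.sense dir='east'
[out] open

>>> stack.push x='east'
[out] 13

>>> maze.move dir='east'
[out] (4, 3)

>>> maze.sense dir='north'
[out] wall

>>> maze.sense dir='south'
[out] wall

>>> maze.sense dir='east'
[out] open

>>> stack.push x='east'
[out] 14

>>> maze.move dir='east'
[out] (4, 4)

>>> maze.sense dir='north'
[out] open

>>> stack.push x='north'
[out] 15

>>> maze.move dir='north'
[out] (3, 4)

>>> maze.sense dir='north'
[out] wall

>>> maze.sense dir='east'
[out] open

>>> stack.push x='east'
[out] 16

>>> maze.move dir='east'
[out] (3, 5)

>>> maze.sense dir='north'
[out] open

>>> stack.push x='north'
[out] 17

>>> maze.move dir='north'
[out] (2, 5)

>>> maze.sense dir='north'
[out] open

>>> stack.push x='north'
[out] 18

>>> maze.move dir='north'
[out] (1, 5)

>>> maze.sense dir='north'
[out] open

>>> stack.push x='north'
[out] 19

>>> maze.move dir='north'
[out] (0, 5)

>>> maze.sense dir='west'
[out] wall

>>> stack.pop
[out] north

>>> maze.move dir='south'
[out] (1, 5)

>>> maze.sense dir='west'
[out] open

>>> stack.push x='west'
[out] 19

>>> maze.move dir='west'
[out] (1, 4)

>>> maze.sense dir='west'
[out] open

>>> stack.push x='west'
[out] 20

>>> maze.move dir='west'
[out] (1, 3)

>>> maze.sense dir='north'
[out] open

>>> stack.push x='north'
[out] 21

>>> maze.move dir='north'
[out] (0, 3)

>>> maze.sense dir='west'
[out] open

>>> stack.push x='west'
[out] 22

>>> maze.move dir='west'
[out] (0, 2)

>>> maze.sense dir='south'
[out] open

>>> stack.push x='south'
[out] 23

>>> maze.move dir='south'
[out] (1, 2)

>>> stack.pop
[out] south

>>> maze.move dir='north'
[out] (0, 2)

>>> stack.pop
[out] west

>>> maze.move dir='east'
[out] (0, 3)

>>> stack.pop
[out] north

>>> maze.move dir='south'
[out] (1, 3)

>>> maze.sense dir='south'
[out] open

>>> stack.push x='south'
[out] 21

>>> maze.move dir='south'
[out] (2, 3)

>>> stack.pop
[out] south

>>> maze.move dir='north'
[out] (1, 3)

>>> stack.pop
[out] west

>>> maze.move dir='east'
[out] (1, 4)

>>> stack.pop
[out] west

>>> maze.move dir='east'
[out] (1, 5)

>>> stack.pop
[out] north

>>> maze.move dir='south'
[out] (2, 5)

>>> stack.pop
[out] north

>>> maze.move dir='south'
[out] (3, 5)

>>> maze.sense dir='south'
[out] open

>>> stack.push x='south'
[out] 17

>>> maze.move dir='south'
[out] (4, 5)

>>> maze.sense dir='south'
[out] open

>>> stack.push x='south'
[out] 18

>>> maze.move dir='south'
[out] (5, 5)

>>> maze.sense dir='south'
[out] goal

>>> maze.move dir='south'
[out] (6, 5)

Answer: (6, 5)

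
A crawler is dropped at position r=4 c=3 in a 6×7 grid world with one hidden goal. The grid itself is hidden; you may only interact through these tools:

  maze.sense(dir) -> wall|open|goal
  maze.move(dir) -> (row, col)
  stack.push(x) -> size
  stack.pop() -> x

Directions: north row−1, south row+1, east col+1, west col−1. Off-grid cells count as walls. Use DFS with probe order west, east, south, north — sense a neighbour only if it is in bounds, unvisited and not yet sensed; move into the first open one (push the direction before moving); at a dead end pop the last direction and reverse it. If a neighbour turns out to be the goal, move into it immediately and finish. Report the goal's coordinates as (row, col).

$ maze.sense dir: west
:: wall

$ maze.sense dir: east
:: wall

$ maze.sense dir: south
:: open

$ stack.push x: south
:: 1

$ maze.move dir: south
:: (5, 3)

$ maze.sense dir: west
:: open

$ stack.push x: west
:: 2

$ maze.move dir: west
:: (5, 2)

$ maze.sense dir: west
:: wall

$ stack.pop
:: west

$ maze.move dir: east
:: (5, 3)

$ maze.sense dir: east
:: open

$ stack.push x: east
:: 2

$ maze.move dir: east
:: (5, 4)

$ maze.sense dir: east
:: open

$ stack.push x: east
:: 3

$ maze.move dir: east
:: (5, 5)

$ maze.sense dir: east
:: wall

$ maze.sense dir: north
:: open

$ stack.push x: north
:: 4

$ maze.move dir: north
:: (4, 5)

$ maze.sense dir: east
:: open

$ stack.push x: east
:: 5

$ maze.move dir: east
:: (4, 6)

$ maze.sense dir: north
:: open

$ stack.push x: north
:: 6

$ maze.move dir: north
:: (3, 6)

$ maze.sense dir: west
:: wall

$ maze.sense dir: north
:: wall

$ stack.pop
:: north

$ maze.move dir: south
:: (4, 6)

$ stack.pop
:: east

$ maze.move dir: west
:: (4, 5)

$ stack.pop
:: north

$ maze.move dir: south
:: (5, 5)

$ stack.pop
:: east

$ maze.move dir: west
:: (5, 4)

$ stack.pop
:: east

$ maze.move dir: west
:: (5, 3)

$ stack.pop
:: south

$ maze.move dir: north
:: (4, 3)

$ maze.sense dir: north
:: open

$ stack.push x: north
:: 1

$ maze.move dir: north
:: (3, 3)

$ maze.sense dir: west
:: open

$ stack.push x: west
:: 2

$ maze.move dir: west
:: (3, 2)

$ maze.sense dir: west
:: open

$ stack.push x: west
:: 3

$ maze.move dir: west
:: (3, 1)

$ maze.sense dir: west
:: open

$ stack.push x: west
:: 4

$ maze.move dir: west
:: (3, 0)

$ maze.sense dir: south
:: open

$ stack.push x: south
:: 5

$ maze.move dir: south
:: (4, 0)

$ maze.sense dir: east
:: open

$ stack.push x: east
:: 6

$ maze.move dir: east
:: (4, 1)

$ stack.pop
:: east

$ maze.move dir: west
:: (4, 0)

$ maze.sense dir: south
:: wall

$ stack.pop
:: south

$ maze.move dir: north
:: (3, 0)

$ maze.sense dir: north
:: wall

$ stack.pop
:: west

$ maze.move dir: east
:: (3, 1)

$ maze.sense dir: north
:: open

$ stack.push x: north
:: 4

$ maze.move dir: north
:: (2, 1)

$ maze.sense dir: east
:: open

$ stack.push x: east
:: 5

$ maze.move dir: east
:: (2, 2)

$ maze.sense dir: east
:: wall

$ maze.sense dir: north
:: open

$ stack.push x: north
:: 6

$ maze.move dir: north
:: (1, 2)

$ maze.sense dir: west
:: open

$ stack.push x: west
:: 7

$ maze.move dir: west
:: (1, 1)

$ maze.sense dir: west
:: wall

$ maze.sense dir: north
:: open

$ stack.push x: north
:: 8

$ maze.move dir: north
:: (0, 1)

$ maze.sense dir: west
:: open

$ stack.push x: west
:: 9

$ maze.move dir: west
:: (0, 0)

$ stack.pop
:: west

$ maze.move dir: east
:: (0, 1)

$ maze.sense dir: east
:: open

$ stack.push x: east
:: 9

$ maze.move dir: east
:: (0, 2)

$ maze.sense dir: east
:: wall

$ stack.pop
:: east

$ maze.move dir: west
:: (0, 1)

$ stack.pop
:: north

$ maze.move dir: south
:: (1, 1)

$ stack.pop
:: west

$ maze.move dir: east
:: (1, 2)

$ maze.sense dir: east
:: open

$ stack.push x: east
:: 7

$ maze.move dir: east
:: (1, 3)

$ maze.sense dir: east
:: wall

$ stack.pop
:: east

$ maze.move dir: west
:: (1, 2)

$ stack.pop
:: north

$ maze.move dir: south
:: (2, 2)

$ stack.pop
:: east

$ maze.move dir: west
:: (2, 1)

$ stack.pop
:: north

$ maze.move dir: south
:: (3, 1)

$ stack.pop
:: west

$ maze.move dir: east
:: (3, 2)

$ stack.pop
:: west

$ maze.move dir: east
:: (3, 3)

$ maze.sense dir: east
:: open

$ stack.push x: east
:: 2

$ maze.move dir: east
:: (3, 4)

$ maze.sense dir: north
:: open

$ stack.push x: north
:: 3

$ maze.move dir: north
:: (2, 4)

$ maze.sense dir: east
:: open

$ stack.push x: east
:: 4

$ maze.move dir: east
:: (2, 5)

$ maze.sense dir: north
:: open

$ stack.push x: north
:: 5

$ maze.move dir: north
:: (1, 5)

$ maze.sense dir: east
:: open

$ stack.push x: east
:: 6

$ maze.move dir: east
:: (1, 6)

$ maze.sense dir: north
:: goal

$ maze.move dir: north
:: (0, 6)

Answer: (0, 6)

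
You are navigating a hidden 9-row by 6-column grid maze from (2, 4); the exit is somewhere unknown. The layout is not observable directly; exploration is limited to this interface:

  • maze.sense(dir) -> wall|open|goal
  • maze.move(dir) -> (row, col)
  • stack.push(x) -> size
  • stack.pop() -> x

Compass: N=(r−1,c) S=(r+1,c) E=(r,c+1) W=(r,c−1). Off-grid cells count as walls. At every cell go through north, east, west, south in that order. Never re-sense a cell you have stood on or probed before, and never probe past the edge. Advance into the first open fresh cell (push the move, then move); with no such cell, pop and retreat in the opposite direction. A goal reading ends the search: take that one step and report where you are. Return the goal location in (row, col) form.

~$ sense dir=north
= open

~$ push x=north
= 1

~$ move dir=north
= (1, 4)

~$ sense dir=north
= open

~$ push x=north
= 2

~$ move dir=north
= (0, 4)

~$ sense dir=east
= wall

~$ sense dir=west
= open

~$ push x=west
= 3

~$ move dir=west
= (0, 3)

~$ sense dir=west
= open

~$ push x=west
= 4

~$ move dir=west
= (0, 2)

~$ sense dir=west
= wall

~$ sense dir=south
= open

~$ push x=south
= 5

~$ move dir=south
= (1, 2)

~$ sense dir=east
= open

~$ push x=east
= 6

~$ move dir=east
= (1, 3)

~$ sense dir=south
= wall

~$ pop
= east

~$ move dir=west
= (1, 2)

~$ sense dir=west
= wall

~$ sense dir=south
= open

~$ push x=south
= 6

~$ move dir=south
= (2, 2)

~$ sense dir=west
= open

~$ push x=west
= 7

~$ move dir=west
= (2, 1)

~$ sense dir=west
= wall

~$ sense dir=south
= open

~$ push x=south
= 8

~$ move dir=south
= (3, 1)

~$ sense dir=east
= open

~$ push x=east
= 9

~$ move dir=east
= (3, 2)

~$ sense dir=east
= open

~$ push x=east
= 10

~$ move dir=east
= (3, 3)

~$ sense dir=east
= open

~$ push x=east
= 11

~$ move dir=east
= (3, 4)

~$ sense dir=east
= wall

~$ sense dir=south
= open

~$ push x=south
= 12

~$ move dir=south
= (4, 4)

~$ sense dir=east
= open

~$ push x=east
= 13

~$ move dir=east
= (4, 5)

~$ sense dir=south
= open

~$ push x=south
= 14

~$ move dir=south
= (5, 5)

~$ sense dir=west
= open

~$ push x=west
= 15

~$ move dir=west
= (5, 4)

~$ sense dir=west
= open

~$ push x=west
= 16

~$ move dir=west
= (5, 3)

~$ sense dir=north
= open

~$ push x=north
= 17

~$ move dir=north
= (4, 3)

~$ sense dir=west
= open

~$ push x=west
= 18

~$ move dir=west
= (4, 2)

~$ sense dir=west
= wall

~$ sense dir=south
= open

~$ push x=south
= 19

~$ move dir=south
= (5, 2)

~$ sense dir=west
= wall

~$ sense dir=south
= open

~$ push x=south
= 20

~$ move dir=south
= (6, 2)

~$ sense dir=east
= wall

~$ sense dir=west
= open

~$ push x=west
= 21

~$ move dir=west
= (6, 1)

~$ sense dir=west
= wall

~$ sense dir=south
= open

~$ push x=south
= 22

~$ move dir=south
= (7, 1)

~$ sense dir=east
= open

~$ push x=east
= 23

~$ move dir=east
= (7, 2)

~$ sense dir=east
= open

~$ push x=east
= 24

~$ move dir=east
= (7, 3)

~$ sense dir=east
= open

~$ push x=east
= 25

~$ move dir=east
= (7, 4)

~$ sense dir=north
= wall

~$ sense dir=east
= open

~$ push x=east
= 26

~$ move dir=east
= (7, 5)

~$ sense dir=north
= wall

~$ sense dir=south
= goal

~$ move dir=south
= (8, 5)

Answer: (8, 5)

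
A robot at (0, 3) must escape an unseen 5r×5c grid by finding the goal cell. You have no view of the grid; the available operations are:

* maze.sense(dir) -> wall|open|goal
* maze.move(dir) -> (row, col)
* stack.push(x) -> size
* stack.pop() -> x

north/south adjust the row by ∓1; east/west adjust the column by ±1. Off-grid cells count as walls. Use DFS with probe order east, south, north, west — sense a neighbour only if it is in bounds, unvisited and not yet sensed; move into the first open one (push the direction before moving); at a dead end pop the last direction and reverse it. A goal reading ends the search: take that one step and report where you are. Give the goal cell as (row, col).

>>> maze.sense dir='east'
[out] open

>>> stack.push x='east'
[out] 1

>>> maze.move dir='east'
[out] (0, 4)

>>> maze.sense dir='south'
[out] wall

>>> stack.pop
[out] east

>>> maze.move dir='west'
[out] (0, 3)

>>> maze.sense dir='south'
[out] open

>>> stack.push x='south'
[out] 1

>>> maze.move dir='south'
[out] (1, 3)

>>> maze.sense dir='south'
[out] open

>>> stack.push x='south'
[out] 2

>>> maze.move dir='south'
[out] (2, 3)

>>> maze.sense dir='east'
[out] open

>>> stack.push x='east'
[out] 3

>>> maze.move dir='east'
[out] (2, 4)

>>> maze.sense dir='south'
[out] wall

>>> stack.pop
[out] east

>>> maze.move dir='west'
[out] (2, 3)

>>> maze.sense dir='south'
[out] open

>>> stack.push x='south'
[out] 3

>>> maze.move dir='south'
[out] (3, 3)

>>> maze.sense dir='south'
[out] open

>>> stack.push x='south'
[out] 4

>>> maze.move dir='south'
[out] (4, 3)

>>> maze.sense dir='east'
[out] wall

>>> maze.sense dir='west'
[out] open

>>> stack.push x='west'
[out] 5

>>> maze.move dir='west'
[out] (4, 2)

>>> maze.sense dir='north'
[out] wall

>>> maze.sense dir='west'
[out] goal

>>> maze.move dir='west'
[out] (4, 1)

Answer: (4, 1)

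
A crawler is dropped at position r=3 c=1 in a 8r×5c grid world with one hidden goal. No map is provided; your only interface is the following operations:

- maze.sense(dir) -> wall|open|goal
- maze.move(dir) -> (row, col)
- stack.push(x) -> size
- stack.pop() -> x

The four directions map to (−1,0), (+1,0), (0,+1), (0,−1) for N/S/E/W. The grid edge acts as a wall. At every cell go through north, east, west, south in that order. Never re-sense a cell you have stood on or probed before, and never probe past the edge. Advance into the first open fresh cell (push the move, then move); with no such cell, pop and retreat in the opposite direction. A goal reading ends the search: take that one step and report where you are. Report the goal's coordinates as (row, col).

I call maze.sense with dir=north, and observe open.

I invoke stack.push with x=north, yielding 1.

I run maze.move with dir=north, giving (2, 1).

I try maze.sense with dir=north, which returns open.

Next I call stack.push with x=north, → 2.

I call maze.move with dir=north, and get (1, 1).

Calling maze.sense with dir=north, and get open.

I try stack.push with x=north, yielding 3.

I use maze.move with dir=north, which returns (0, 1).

I invoke maze.sense with dir=east, : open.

I run stack.push with x=east, → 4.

I use maze.move with dir=east, — result: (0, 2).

I try maze.sense with dir=east, which returns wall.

Then maze.sense with dir=south, — result: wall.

I run stack.pop(), giving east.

I invoke maze.move with dir=west, — result: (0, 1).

I run maze.sense with dir=west, yielding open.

Next I call stack.push with x=west, and see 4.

Invoking maze.move with dir=west, — result: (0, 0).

I use maze.sense with dir=south, — result: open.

Then stack.push with x=south, → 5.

Invoking maze.move with dir=south, and see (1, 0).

Calling maze.sense with dir=south, and see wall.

Then stack.pop, giving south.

I invoke maze.move with dir=north, which returns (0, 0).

I use stack.pop(), — result: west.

I call maze.move with dir=east, giving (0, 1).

Next I call stack.pop, and get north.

I call maze.move with dir=south, : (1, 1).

I call stack.pop, — result: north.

Now I run maze.move with dir=south, giving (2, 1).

I invoke maze.sense with dir=east, — result: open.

I invoke stack.push with x=east, : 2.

I call maze.move with dir=east, : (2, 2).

I try maze.sense with dir=east, and get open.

I use stack.push with x=east, and get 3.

Calling maze.move with dir=east, which returns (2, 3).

I call maze.sense with dir=north, → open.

Invoking stack.push with x=north, yielding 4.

Invoking maze.move with dir=north, and get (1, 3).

I use maze.sense with dir=east, and observe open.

I use stack.push with x=east, : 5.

I invoke maze.move with dir=east, and observe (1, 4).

I try maze.sense with dir=north, : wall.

Now I run maze.sense with dir=south, and observe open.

Invoking stack.push with x=south, and get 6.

Calling maze.move with dir=south, and observe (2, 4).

I invoke maze.sense with dir=south, yielding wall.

I call stack.pop(), — result: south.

Using maze.move with dir=north, → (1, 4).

Calling stack.pop, and get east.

Calling maze.move with dir=west, yielding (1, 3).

Next I call stack.pop, — result: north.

Next I call maze.move with dir=south, → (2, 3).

Next I call maze.sense with dir=south, and observe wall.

Then stack.pop(), — result: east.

I invoke maze.move with dir=west, — result: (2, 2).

Calling maze.sense with dir=south, yielding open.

I invoke stack.push with x=south, and observe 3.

Invoking maze.move with dir=south, which returns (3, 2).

I call maze.sense with dir=south, and see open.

Invoking stack.push with x=south, and observe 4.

I try maze.move with dir=south, : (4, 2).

I run maze.sense with dir=east, and see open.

I use stack.push with x=east, : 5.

I invoke maze.move with dir=east, — result: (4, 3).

Next I call maze.sense with dir=east, yielding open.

Now I run stack.push with x=east, and observe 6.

I invoke maze.move with dir=east, — result: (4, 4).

Then maze.sense with dir=south, giving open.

I invoke stack.push with x=south, : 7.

Then maze.move with dir=south, — result: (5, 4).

Invoking maze.sense with dir=west, : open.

I run stack.push with x=west, and see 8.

Calling maze.move with dir=west, yielding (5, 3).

I run maze.sense with dir=west, giving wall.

I invoke maze.sense with dir=south, and see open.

I call stack.push with x=south, and observe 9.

I call maze.move with dir=south, — result: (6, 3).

Now I run maze.sense with dir=east, yielding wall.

Using maze.sense with dir=west, and observe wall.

I use maze.sense with dir=south, — result: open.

I try stack.push with x=south, yielding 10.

I invoke maze.move with dir=south, which returns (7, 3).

Next I call maze.sense with dir=east, : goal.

Then maze.move with dir=east, — result: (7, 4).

Answer: (7, 4)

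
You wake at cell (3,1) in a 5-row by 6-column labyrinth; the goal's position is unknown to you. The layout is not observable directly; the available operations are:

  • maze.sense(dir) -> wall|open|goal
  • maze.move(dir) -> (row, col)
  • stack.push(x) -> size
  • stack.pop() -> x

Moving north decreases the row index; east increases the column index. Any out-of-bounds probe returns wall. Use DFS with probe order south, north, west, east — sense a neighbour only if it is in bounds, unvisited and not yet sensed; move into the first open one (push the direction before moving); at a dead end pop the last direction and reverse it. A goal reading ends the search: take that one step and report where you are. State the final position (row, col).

Action: maze.sense[south]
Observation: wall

Action: maze.sense[north]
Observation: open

Action: stack.push[north]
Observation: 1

Action: maze.move[north]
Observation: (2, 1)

Action: maze.sense[north]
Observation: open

Action: stack.push[north]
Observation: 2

Action: maze.move[north]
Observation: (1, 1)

Action: maze.sense[north]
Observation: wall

Action: maze.sense[west]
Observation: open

Action: stack.push[west]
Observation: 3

Action: maze.move[west]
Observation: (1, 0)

Action: maze.sense[south]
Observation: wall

Action: maze.sense[north]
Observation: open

Action: stack.push[north]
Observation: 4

Action: maze.move[north]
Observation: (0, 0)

Action: stack.pop[]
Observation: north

Action: maze.move[south]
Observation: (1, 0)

Action: stack.pop[]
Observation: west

Action: maze.move[east]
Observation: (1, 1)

Action: maze.sense[east]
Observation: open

Action: stack.push[east]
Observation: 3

Action: maze.move[east]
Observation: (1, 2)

Action: maze.sense[south]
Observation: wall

Action: maze.sense[north]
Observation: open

Action: stack.push[north]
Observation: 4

Action: maze.move[north]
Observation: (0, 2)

Action: maze.sense[east]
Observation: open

Action: stack.push[east]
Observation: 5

Action: maze.move[east]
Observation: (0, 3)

Action: maze.sense[south]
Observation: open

Action: stack.push[south]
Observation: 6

Action: maze.move[south]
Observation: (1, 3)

Action: maze.sense[south]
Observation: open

Action: stack.push[south]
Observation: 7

Action: maze.move[south]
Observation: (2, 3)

Action: maze.sense[south]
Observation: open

Action: stack.push[south]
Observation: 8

Action: maze.move[south]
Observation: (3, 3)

Action: maze.sense[south]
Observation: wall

Action: maze.sense[west]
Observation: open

Action: stack.push[west]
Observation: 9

Action: maze.move[west]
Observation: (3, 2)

Action: maze.sense[south]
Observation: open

Action: stack.push[south]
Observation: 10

Action: maze.move[south]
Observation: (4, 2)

Action: stack.pop[]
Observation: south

Action: maze.move[north]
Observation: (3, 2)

Action: stack.pop[]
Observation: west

Action: maze.move[east]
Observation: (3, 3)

Action: maze.sense[east]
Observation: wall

Action: stack.pop[]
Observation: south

Action: maze.move[north]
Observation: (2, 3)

Action: maze.sense[east]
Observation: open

Action: stack.push[east]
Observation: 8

Action: maze.move[east]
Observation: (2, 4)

Action: maze.sense[north]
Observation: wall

Action: maze.sense[east]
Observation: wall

Action: stack.pop[]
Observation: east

Action: maze.move[west]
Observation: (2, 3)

Action: stack.pop[]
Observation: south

Action: maze.move[north]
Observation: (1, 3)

Action: stack.pop[]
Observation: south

Action: maze.move[north]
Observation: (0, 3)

Action: maze.sense[east]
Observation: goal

Action: maze.move[east]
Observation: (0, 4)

Answer: (0, 4)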